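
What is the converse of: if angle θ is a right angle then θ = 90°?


The converse of (P → Q) is (Q → P). It is not in general equivalent to the original.
Here P = 'angle θ is a right angle' and Q = 'θ = 90°'.

If θ = 90°, then angle θ is a right angle.


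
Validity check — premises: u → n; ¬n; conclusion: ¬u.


This matches the form of modus tollens: the conclusion follows in every model of the premises.

Valid.


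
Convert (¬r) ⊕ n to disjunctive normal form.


Step 1: (¬r) ⊕ n is true exactly when they disagree: ((¬r) ∧ ¬n) ∨ (¬(¬r) ∧ n).
Step 2: Eliminate any double negations (¬¬X = X).

((¬r) ∧ (¬n)) ∨ (r ∧ n)


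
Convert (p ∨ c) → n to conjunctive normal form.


Step 1: Rewrite as ¬(p ∨ c) ∨ n = (¬p ∧ ¬c) ∨ n.
Step 2: Distribute ∨ over ∧.

((¬p) ∨ n) ∧ ((¬c) ∨ n)


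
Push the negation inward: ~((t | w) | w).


De Morgan: the negation of a disjunction is the conjunction of the negations.
Distribute ~ across |, flipping it to &, and negate each literal.

((~t) & (~w)) & (~w)


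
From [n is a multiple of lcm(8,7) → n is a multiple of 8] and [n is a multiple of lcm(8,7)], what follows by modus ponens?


Modus ponens: from (P → Q) and P, infer Q.
P = 'n is a multiple of lcm(8,7)' is asserted, and P → Q holds, so Q follows.

n is a multiple of 8.


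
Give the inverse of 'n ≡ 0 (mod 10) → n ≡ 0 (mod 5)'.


The inverse of (P → Q) is (¬P → ¬Q). It is equivalent to the converse, not to the original.
Here P = 'n ≡ 0 (mod 10)' and Q = 'n ≡ 0 (mod 5)'.

If not (n ≡ 0 (mod 10)), then not (n ≡ 0 (mod 5)).


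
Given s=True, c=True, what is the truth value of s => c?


Implication is false only when antecedent is true and consequent is false.
Substitute: s=True, c=True.
True => True evaluates to True.

True


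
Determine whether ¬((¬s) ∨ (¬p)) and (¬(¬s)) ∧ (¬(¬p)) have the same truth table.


Compare truth tables:
p | s | φ | ψ
-------------
F | F | F | F
T | F | F | F
F | T | F | F
T | T | T | T
The columns φ and ψ agree on every row.

Yes, they are logically equivalent.


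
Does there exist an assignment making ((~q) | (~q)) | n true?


Search for a satisfying assignment over {n, q}.
Try n=False, q=False: the formula evaluates to True.
A satisfying assignment exists.

Satisfiable.


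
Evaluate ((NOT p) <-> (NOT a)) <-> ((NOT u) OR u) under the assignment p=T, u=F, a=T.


Substitute p=T, u=F, a=T:
NOT p = F
NOT a = F
(NOT p) <-> (NOT a) = F <-> F = T
NOT u = T
(NOT u) OR u = T OR F = T
((NOT p) <-> (NOT a)) <-> ((NOT u) OR u) = T <-> T = T

T


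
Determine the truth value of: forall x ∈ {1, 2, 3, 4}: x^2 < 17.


Evaluate the predicate on each element: 1:True, 2:True, 3:True, 4:True.
Every element satisfies the predicate.

True


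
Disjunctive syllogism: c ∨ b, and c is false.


Disjunctive syllogism: from (P ∨ Q) and ¬P, infer Q.
One disjunct, 'c', is ruled out; the other must hold.

b


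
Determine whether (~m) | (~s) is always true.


Build the truth table over {m, s}:
m | s | φ
---------
False | False | True
True | False | True
False | True | True
True | True | False
Counterexample at row 4: with m=True, s=True, the formula is False.

No, it is not a tautology.


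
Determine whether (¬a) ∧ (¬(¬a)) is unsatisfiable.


Truth table over {a}:
a | φ
-----
F | F
T | F
Every row is false.

Yes, it is a contradiction.


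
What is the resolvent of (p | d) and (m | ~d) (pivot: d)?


The clauses contain complementary literals d and ~d.
Resolution eliminates this pair and disjoins the remaining literals (merging duplicates).

(p | m)


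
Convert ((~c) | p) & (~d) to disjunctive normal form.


Step 1: Distribute ∧ over ∨: ((¬c) ∨ p) ∧ (¬d) = ((¬c) ∧ (¬d)) ∨ (p ∧ (¬d)).

((~c) & (~d)) | (p & (~d))


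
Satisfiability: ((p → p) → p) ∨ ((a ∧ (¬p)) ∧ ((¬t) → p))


Search for a satisfying assignment over {a, p, t}.
Try a=F, p=T, t=F: the formula evaluates to T.
A satisfying assignment exists.

Satisfiable.


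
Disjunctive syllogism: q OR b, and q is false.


Disjunctive syllogism: from (P ∨ Q) and ¬P, infer Q.
One disjunct, 'q', is ruled out; the other must hold.

b


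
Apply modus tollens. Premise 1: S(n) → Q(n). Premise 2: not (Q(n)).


Modus tollens: from (P → Q) and ¬Q, infer ¬P.
Q = 'Q(n)' is denied; since P → Q, P must also fail.

Not (S(n)).


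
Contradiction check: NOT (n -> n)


Truth table over {n}:
n | φ
-----
F | F
T | F
Every row is false.

Yes, it is a contradiction.


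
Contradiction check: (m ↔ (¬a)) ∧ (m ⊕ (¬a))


Truth table over {a, m}:
a | m | φ
---------
F | F | F
T | F | F
F | T | F
T | T | F
Every row is false.

Yes, it is a contradiction.


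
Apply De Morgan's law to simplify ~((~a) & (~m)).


De Morgan: the negation of a conjunction is the disjunction of the negations.
Distribute ~ across &, flipping it to |, and negate each literal.

a | m


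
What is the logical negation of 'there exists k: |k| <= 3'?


¬(for all x: φ) = there exists x: ¬φ, and ¬(there exists x: φ) = for all x: ¬φ.
Apply to the existential statement.

for all k: NOT(|k| <= 3)


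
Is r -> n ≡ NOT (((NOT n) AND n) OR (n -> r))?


Compare truth tables:
n | r | φ | ψ
-------------
F | F | T | F
T | F | T | T
F | T | F | F
T | T | T | F
They differ at row 1 (n=F, r=F): φ=T but ψ=F.

No, they are not logically equivalent.


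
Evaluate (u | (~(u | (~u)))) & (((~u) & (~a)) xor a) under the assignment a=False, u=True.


Substitute a=False, u=True:
~u = False
u | (~u) = True | False = True
~(u | (~u)) = False
u | (~(u | (~u))) = True | False = True
~u = False
~a = True
(~u) & (~a) = False & True = False
((~u) & (~a)) xor a = False xor False = False
(u | (~(u | (~u)))) & (((~u) & (~a)) xor a) = True & False = False

False


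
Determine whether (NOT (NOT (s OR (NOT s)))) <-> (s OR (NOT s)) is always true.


Build the truth table over {s}:
s | φ
-----
F | T
T | T
Every row evaluates to true.

Yes, it is a tautology.


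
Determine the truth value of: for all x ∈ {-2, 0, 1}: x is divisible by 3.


Evaluate the predicate on each element: -2:F, 0:T, 1:F.
Counterexample x = -2 fails the predicate.

F


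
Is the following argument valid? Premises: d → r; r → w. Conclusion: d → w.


This matches the form of hypothetical syllogism: the conclusion follows in every model of the premises.

Valid.


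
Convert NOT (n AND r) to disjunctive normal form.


Step 1: Apply De Morgan: ¬(n ∧ r) = ¬n ∨ ¬r.

(NOT n) OR (NOT r)


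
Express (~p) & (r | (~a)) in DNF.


Step 1: Distribute ∧ over ∨: (¬p) ∧ (r ∨ (¬a)) = ((¬p) ∧ r) ∨ ((¬p) ∧ (¬a)).

((~p) & r) | ((~p) & (~a))


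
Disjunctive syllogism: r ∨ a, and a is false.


Disjunctive syllogism: from (P ∨ Q) and ¬P, infer Q.
One disjunct, 'a', is ruled out; the other must hold.

r


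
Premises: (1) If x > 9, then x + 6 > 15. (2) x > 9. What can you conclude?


Modus ponens: from (P → Q) and P, infer Q.
P = 'x > 9' is asserted, and P → Q holds, so Q follows.

x + 6 > 15.


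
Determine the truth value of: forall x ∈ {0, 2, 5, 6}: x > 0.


Evaluate the predicate on each element: 0:False, 2:True, 5:True, 6:True.
Counterexample x = 0 fails the predicate.

False


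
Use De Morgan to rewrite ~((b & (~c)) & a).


De Morgan: the negation of a conjunction is the disjunction of the negations.
Distribute ~ across &, flipping it to |, and negate each literal.

((~b) | c) | (~a)


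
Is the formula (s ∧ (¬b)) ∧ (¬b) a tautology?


Build the truth table over {b, s}:
b | s | φ
---------
F | F | F
T | F | F
F | T | T
T | T | F
Counterexample at row 1: with b=F, s=F, the formula is F.

No, it is not a tautology.


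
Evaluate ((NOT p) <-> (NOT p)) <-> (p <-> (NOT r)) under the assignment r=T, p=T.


Substitute r=T, p=T:
NOT p = F
NOT p = F
(NOT p) <-> (NOT p) = F <-> F = T
NOT r = F
p <-> (NOT r) = T <-> F = F
((NOT p) <-> (NOT p)) <-> (p <-> (NOT r)) = T <-> F = F

F


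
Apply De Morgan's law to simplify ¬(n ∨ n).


De Morgan: the negation of a disjunction is the conjunction of the negations.
Distribute ¬ across ∨, flipping it to ∧, and negate each literal.

(¬n) ∧ (¬n)


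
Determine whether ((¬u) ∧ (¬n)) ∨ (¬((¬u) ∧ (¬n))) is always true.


Build the truth table over {n, u}:
n | u | φ
---------
F | F | T
T | F | T
F | T | T
T | T | T
Every row evaluates to true.

Yes, it is a tautology.


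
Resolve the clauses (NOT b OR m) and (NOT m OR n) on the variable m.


The clauses contain complementary literals m and NOTm.
Resolution eliminates this pair and disjoins the remaining literals (merging duplicates).

(NOT b OR n)


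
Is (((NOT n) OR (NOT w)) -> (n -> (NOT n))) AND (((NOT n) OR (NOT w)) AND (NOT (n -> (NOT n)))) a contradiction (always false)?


Truth table over {n, w}:
n | w | φ
---------
F | F | F
T | F | F
F | T | F
T | T | F
Every row is false.

Yes, it is a contradiction.


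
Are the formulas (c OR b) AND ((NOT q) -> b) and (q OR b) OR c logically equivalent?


Compare truth tables:
b | c | q | φ | ψ
-----------------
F | F | F | F | F
T | F | F | T | T
F | T | F | F | T
T | T | F | T | T
F | F | T | F | T
T | F | T | T | T
F | T | T | T | T
T | T | T | T | T
They differ at row 3 (b=F, c=T, q=F): φ=F but ψ=T.

No, they are not logically equivalent.


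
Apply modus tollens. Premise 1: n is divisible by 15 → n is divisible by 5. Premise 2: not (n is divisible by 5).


Modus tollens: from (P → Q) and ¬Q, infer ¬P.
Q = 'n is divisible by 5' is denied; since P → Q, P must also fail.

Not (n is divisible by 15).


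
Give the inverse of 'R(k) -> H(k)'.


The inverse of (P → Q) is (¬P → ¬Q). It is equivalent to the converse, not to the original.
Here P = 'R(k)' and Q = 'H(k)'.

If not (R(k)), then not (H(k)).


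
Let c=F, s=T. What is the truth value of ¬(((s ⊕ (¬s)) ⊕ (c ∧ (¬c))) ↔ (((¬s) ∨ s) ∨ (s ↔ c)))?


Substitute c=F, s=T:
… (earlier sub-steps elided)
s ⊕ (¬s) = T ⊕ F = T
¬c = T
c ∧ (¬c) = F ∧ T = F
(s ⊕ (¬s)) ⊕ (c ∧ (¬c)) = T ⊕ F = T
¬s = F
(¬s) ∨ s = F ∨ T = T
s ↔ c = T ↔ F = F
((¬s) ∨ s) ∨ (s ↔ c) = T ∨ F = T
((s ⊕ (¬s)) ⊕ (c ∧ (¬c))) ↔ (((¬s) ∨ s) ∨ (s ↔ c)) = T ↔ T = T
¬(((s ⊕ (¬s)) ⊕ (c ∧ (¬c))) ↔ (((¬s) ∨ s) ∨ (s ↔ c))) = F

F


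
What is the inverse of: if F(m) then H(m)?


The inverse of (P → Q) is (¬P → ¬Q). It is equivalent to the converse, not to the original.
Here P = 'F(m)' and Q = 'H(m)'.

If not (F(m)), then not (H(m)).


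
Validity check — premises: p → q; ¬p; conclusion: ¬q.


This is denying the antecedent (fallacy). There exist truth assignments where the premises are all true but the conclusion is false.

Invalid.


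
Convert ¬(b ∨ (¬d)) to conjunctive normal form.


Step 1: Apply De Morgan: ¬(b ∨ (¬d)) = ¬b ∧ ¬(¬d).
Step 2: Eliminate any double negations (¬¬X = X).

(¬b) ∧ d


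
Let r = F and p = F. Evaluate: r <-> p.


Biconditional is true when both operands have the same truth value.
Substitute: r=F, p=F.
F <-> F evaluates to T.

T


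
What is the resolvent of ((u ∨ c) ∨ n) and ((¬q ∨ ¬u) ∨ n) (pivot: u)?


The clauses contain complementary literals u and ¬u.
Resolution eliminates this pair and disjoins the remaining literals (merging duplicates).

((n ∨ c) ∨ ¬q)


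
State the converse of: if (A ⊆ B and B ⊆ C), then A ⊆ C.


The converse of (P → Q) is (Q → P). It is not in general equivalent to the original.
Here P = '(A ⊆ B and B ⊆ C)' and Q = 'A ⊆ C'.

If A ⊆ C, then (A ⊆ B and B ⊆ C).


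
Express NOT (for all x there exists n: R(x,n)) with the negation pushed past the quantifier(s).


Negation flips each quantifier (∀↔∃) and negates the inner predicate.
¬(for all x there exists n: φ) = there exists x for all n: ¬φ.

there exists x for all n: NOT(R(x,n))


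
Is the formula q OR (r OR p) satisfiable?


Search for a satisfying assignment over {p, q, r}.
Try p=T, q=F, r=F: the formula evaluates to T.
A satisfying assignment exists.

Satisfiable.


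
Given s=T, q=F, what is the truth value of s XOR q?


Exclusive or is true when exactly one operand is true.
Substitute: s=T, q=F.
T XOR F evaluates to T.

T


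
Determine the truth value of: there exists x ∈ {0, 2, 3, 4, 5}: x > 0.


Evaluate the predicate on each element: 0:F, 2:T, 3:T, 4:T, 5:T.
Witness x = 2 satisfies the predicate.

T


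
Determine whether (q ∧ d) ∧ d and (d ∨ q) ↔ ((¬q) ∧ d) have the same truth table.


Compare truth tables:
d | q | φ | ψ
-------------
F | F | F | T
T | F | F | T
F | T | F | F
T | T | T | F
They differ at row 1 (d=F, q=F): φ=F but ψ=T.

No, they are not logically equivalent.


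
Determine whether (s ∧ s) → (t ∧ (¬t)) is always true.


Build the truth table over {s, t}:
s | t | φ
---------
F | F | T
T | F | F
F | T | T
T | T | F
Counterexample at row 2: with s=T, t=F, the formula is F.

No, it is not a tautology.


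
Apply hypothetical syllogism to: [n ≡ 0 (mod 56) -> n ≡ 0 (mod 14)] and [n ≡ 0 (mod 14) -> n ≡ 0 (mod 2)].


Hypothetical syllogism: from (P → Q) and (Q → R), infer (P → R).
Chain the two implications through the shared middle term 'n ≡ 0 (mod 14)'.

n ≡ 0 (mod 56) -> n ≡ 0 (mod 2)


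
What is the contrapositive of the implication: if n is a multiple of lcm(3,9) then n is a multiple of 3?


The contrapositive of (P → Q) is (¬Q → ¬P); it is logically equivalent to the original.
Here P = 'n is a multiple of lcm(3,9)' and Q = 'n is a multiple of 3'.

If not (n is a multiple of 3), then not (n is a multiple of lcm(3,9)).


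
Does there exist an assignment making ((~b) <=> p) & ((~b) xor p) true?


Check all 4 assignments over {b, p}:
b | p | φ
---------
False | False | False
True | False | False
False | True | False
True | True | False
No assignment makes the formula true.

Unsatisfiable.


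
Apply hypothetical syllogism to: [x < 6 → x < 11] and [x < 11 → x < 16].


Hypothetical syllogism: from (P → Q) and (Q → R), infer (P → R).
Chain the two implications through the shared middle term 'x < 11'.

x < 6 → x < 16


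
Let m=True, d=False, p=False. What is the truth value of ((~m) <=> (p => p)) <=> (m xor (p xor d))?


Substitute m=True, d=False, p=False:
~m = False
p => p = False => False = True
(~m) <=> (p => p) = False <=> True = False
p xor d = False xor False = False
m xor (p xor d) = True xor False = True
((~m) <=> (p => p)) <=> (m xor (p xor d)) = False <=> True = False

False


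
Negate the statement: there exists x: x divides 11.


¬(for all x: φ) = there exists x: ¬φ, and ¬(there exists x: φ) = for all x: ¬φ.
Apply to the existential statement.

for all x: NOT(x divides 11)


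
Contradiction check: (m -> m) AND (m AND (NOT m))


Truth table over {m}:
m | φ
-----
F | F
T | F
Every row is false.

Yes, it is a contradiction.


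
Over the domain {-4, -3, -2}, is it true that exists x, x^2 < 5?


Evaluate the predicate on each element: -4:False, -3:False, -2:True.
Witness x = -2 satisfies the predicate.

True


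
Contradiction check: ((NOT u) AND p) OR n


Truth table over {n, p, u}:
n | p | u | φ
-------------
F | F | F | F
T | F | F | T
F | T | F | T
T | T | F | T
F | F | T | F
T | F | T | T
F | T | T | F
T | T | T | T
Satisfying assignment at row 2: n=T, p=F, u=F gives T.

No, it is not a contradiction.


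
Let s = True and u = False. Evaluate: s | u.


Disjunction is false only when both operands are false.
Substitute: s=True, u=False.
True | False evaluates to True.

True


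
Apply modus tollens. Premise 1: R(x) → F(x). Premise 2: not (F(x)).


Modus tollens: from (P → Q) and ¬Q, infer ¬P.
Q = 'F(x)' is denied; since P → Q, P must also fail.

Not (R(x)).


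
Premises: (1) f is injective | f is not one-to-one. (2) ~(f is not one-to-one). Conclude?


Disjunctive syllogism: from (P ∨ Q) and ¬P, infer Q.
One disjunct, 'f is not one-to-one', is ruled out; the other must hold.

f is injective


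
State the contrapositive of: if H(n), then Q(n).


The contrapositive of (P → Q) is (¬Q → ¬P); it is logically equivalent to the original.
Here P = 'H(n)' and Q = 'Q(n)'.

If not (Q(n)), then not (H(n)).


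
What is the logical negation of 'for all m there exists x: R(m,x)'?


Negation flips each quantifier (∀↔∃) and negates the inner predicate.
¬(for all m there exists x: φ) = there exists m for all x: ¬φ.

there exists m for all x: NOT(R(m,x))


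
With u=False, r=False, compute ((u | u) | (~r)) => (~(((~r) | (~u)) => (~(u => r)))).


Substitute u=False, r=False:
… (earlier sub-steps elided)
~r = True
(u | u) | (~r) = False | True = True
~r = True
~u = True
(~r) | (~u) = True | True = True
u => r = False => False = True
~(u => r) = False
((~r) | (~u)) => (~(u => r)) = True => False = False
~(((~r) | (~u)) => (~(u => r))) = True
((u | u) | (~r)) => (~(((~r) | (~u)) => (~(u => r)))) = True => True = True

True


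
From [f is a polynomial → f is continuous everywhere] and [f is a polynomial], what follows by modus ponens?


Modus ponens: from (P → Q) and P, infer Q.
P = 'f is a polynomial' is asserted, and P → Q holds, so Q follows.

f is continuous everywhere.


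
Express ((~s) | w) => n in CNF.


Step 1: Rewrite as ¬((¬s) ∨ w) ∨ n = (¬(¬s) ∧ ¬w) ∨ n.
Step 2: Distribute ∨ over ∧.
Step 3: Eliminate any double negations (¬¬X = X).

(s | n) & ((~w) | n)


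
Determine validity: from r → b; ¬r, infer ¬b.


This is denying the antecedent (fallacy). There exist truth assignments where the premises are all true but the conclusion is false.

Invalid.


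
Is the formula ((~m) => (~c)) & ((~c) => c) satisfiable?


Search for a satisfying assignment over {c, m}.
Try c=True, m=True: the formula evaluates to True.
A satisfying assignment exists.

Satisfiable.


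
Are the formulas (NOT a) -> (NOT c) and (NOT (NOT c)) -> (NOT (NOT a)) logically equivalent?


Compare truth tables:
a | c | φ | ψ
-------------
F | F | T | T
T | F | T | T
F | T | F | F
T | T | T | T
The columns φ and ψ agree on every row.

Yes, they are logically equivalent.


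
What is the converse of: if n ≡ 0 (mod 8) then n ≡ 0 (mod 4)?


The converse of (P → Q) is (Q → P). It is not in general equivalent to the original.
Here P = 'n ≡ 0 (mod 8)' and Q = 'n ≡ 0 (mod 4)'.

If n ≡ 0 (mod 4), then n ≡ 0 (mod 8).


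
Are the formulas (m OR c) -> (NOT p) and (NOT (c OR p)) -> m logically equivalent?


Compare truth tables:
c | m | p | φ | ψ
-----------------
F | F | F | T | F
T | F | F | T | T
F | T | F | T | T
T | T | F | T | T
F | F | T | T | T
T | F | T | F | T
F | T | T | F | T
T | T | T | F | T
They differ at row 1 (c=F, m=F, p=F): φ=T but ψ=F.

No, they are not logically equivalent.


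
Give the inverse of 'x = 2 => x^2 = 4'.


The inverse of (P → Q) is (¬P → ¬Q). It is equivalent to the converse, not to the original.
Here P = 'x = 2' and Q = 'x^2 = 4'.

If not (x = 2), then not (x^2 = 4).


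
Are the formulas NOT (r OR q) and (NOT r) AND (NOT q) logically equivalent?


Compare truth tables:
q | r | φ | ψ
-------------
F | F | T | T
T | F | F | F
F | T | F | F
T | T | F | F
The columns φ and ψ agree on every row.

Yes, they are logically equivalent.


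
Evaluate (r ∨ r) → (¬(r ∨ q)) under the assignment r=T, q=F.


Substitute r=T, q=F:
r ∨ r = T ∨ T = T
r ∨ q = T ∨ F = T
¬(r ∨ q) = F
(r ∨ r) → (¬(r ∨ q)) = T → F = F

F


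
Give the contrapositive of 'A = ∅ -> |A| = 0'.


The contrapositive of (P → Q) is (¬Q → ¬P); it is logically equivalent to the original.
Here P = 'A = ∅' and Q = '|A| = 0'.

If not (|A| = 0), then not (A = ∅).


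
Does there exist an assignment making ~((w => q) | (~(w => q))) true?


Check all 4 assignments over {q, w}:
q | w | φ
---------
False | False | False
True | False | False
False | True | False
True | True | False
No assignment makes the formula true.

Unsatisfiable.


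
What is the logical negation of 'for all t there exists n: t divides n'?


Negation flips each quantifier (∀↔∃) and negates the inner predicate.
¬(for all t there exists n: φ) = there exists t for all n: ¬φ.

there exists t for all n: NOT(t divides n)


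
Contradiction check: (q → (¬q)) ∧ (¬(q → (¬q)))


Truth table over {q}:
q | φ
-----
F | F
T | F
Every row is false.

Yes, it is a contradiction.


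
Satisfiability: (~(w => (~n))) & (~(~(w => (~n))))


Check all 4 assignments over {n, w}:
n | w | φ
---------
False | False | False
True | False | False
False | True | False
True | True | False
No assignment makes the formula true.

Unsatisfiable.


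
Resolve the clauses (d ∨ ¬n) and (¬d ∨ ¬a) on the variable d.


The clauses contain complementary literals d and ¬d.
Resolution eliminates this pair and disjoins the remaining literals (merging duplicates).

(¬n ∨ ¬a)


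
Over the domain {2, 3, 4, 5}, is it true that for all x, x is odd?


Evaluate the predicate on each element: 2:F, 3:T, 4:F, 5:T.
Counterexample x = 2 fails the predicate.

F


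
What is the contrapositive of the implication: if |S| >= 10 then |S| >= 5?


The contrapositive of (P → Q) is (¬Q → ¬P); it is logically equivalent to the original.
Here P = '|S| >= 10' and Q = '|S| >= 5'.

If not (|S| >= 5), then not (|S| >= 10).


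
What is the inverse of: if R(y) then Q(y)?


The inverse of (P → Q) is (¬P → ¬Q). It is equivalent to the converse, not to the original.
Here P = 'R(y)' and Q = 'Q(y)'.

If not (R(y)), then not (Q(y)).


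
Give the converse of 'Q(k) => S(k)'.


The converse of (P → Q) is (Q → P). It is not in general equivalent to the original.
Here P = 'Q(k)' and Q = 'S(k)'.

If S(k), then Q(k).


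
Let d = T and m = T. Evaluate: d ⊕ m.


Exclusive or is true when exactly one operand is true.
Substitute: d=T, m=T.
T ⊕ T evaluates to F.

F


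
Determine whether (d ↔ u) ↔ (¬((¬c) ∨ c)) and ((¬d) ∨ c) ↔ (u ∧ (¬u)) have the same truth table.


Compare truth tables:
c | d | u | φ | ψ
-----------------
F | F | F | F | F
T | F | F | F | F
F | T | F | T | T
T | T | F | T | F
F | F | T | T | F
T | F | T | T | F
F | T | T | F | T
T | T | T | F | F
They differ at row 4 (c=T, d=T, u=F): φ=T but ψ=F.

No, they are not logically equivalent.


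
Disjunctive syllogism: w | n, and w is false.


Disjunctive syllogism: from (P ∨ Q) and ¬P, infer Q.
One disjunct, 'w', is ruled out; the other must hold.

n


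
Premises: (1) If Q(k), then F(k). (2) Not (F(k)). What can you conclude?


Modus tollens: from (P → Q) and ¬Q, infer ¬P.
Q = 'F(k)' is denied; since P → Q, P must also fail.

Not (Q(k)).


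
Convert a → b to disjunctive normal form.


Step 1: Rewrite a → b as ¬a ∨ b.

(¬a) ∨ b


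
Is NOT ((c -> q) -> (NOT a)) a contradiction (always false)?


Truth table over {a, c, q}:
a | c | q | φ
-------------
F | F | F | F
T | F | F | T
F | T | F | F
T | T | F | F
F | F | T | F
T | F | T | T
F | T | T | F
T | T | T | T
Satisfying assignment at row 2: a=T, c=F, q=F gives T.

No, it is not a contradiction.


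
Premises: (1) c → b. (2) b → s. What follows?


Hypothetical syllogism: from (P → Q) and (Q → R), infer (P → R).
Chain the two implications through the shared middle term 'b'.

c → s


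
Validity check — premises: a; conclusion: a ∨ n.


This matches the form of disjunction introduction: the conclusion follows in every model of the premises.

Valid.


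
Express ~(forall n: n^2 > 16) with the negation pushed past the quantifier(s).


¬(forall x: φ) = exists x: ¬φ, and ¬(exists x: φ) = forall x: ¬φ.
Apply to the universal statement.

exists n: ~(n^2 > 16)


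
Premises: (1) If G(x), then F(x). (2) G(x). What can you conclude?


Modus ponens: from (P → Q) and P, infer Q.
P = 'G(x)' is asserted, and P → Q holds, so Q follows.

F(x).


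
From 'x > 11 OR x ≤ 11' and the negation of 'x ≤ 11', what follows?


Disjunctive syllogism: from (P ∨ Q) and ¬P, infer Q.
One disjunct, 'x ≤ 11', is ruled out; the other must hold.

x > 11


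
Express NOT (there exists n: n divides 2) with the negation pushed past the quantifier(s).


¬(for all x: φ) = there exists x: ¬φ, and ¬(there exists x: φ) = for all x: ¬φ.
Apply to the existential statement.

for all n: NOT(n divides 2)


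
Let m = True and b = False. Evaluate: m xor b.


Exclusive or is true when exactly one operand is true.
Substitute: m=True, b=False.
True xor False evaluates to True.

True


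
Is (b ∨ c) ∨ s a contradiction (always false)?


Truth table over {b, c, s}:
b | c | s | φ
-------------
F | F | F | F
T | F | F | T
F | T | F | T
T | T | F | T
F | F | T | T
T | F | T | T
F | T | T | T
T | T | T | T
Satisfying assignment at row 2: b=T, c=F, s=F gives T.

No, it is not a contradiction.


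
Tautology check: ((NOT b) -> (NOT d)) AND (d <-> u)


Build the truth table over {b, d, u}:
b | d | u | φ
-------------
F | F | F | T
T | F | F | T
F | T | F | F
T | T | F | F
F | F | T | F
T | F | T | F
F | T | T | F
T | T | T | T
Counterexample at row 3: with b=F, d=T, u=F, the formula is F.

No, it is not a tautology.


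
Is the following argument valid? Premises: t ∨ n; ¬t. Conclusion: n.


This matches the form of disjunctive syllogism: the conclusion follows in every model of the premises.

Valid.


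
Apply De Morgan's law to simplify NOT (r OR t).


De Morgan: the negation of a disjunction is the conjunction of the negations.
Distribute NOT across OR, flipping it to AND, and negate each literal.

(NOT r) AND (NOT t)


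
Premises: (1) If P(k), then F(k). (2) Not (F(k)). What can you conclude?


Modus tollens: from (P → Q) and ¬Q, infer ¬P.
Q = 'F(k)' is denied; since P → Q, P must also fail.

Not (P(k)).


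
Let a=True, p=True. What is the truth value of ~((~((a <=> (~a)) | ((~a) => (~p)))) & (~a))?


Substitute a=True, p=True:
~a = False
a <=> (~a) = True <=> False = False
~a = False
~p = False
(~a) => (~p) = False => False = True
(a <=> (~a)) | ((~a) => (~p)) = False | True = True
~((a <=> (~a)) | ((~a) => (~p))) = False
~a = False
(~((a <=> (~a)) | ((~a) => (~p)))) & (~a) = False & False = False
~((~((a <=> (~a)) | ((~a) => (~p)))) & (~a)) = True

True


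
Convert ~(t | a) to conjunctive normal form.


Step 1: Apply De Morgan: ¬(t ∨ a) = ¬t ∧ ¬a.

(~t) & (~a)


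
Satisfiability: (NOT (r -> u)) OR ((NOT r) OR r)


Search for a satisfying assignment over {r, u}.
Try r=F, u=F: the formula evaluates to T.
A satisfying assignment exists.

Satisfiable.


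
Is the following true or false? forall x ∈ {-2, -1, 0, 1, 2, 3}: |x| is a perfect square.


Evaluate the predicate on each element: -2:False, -1:True, 0:True, 1:True, 2:False, 3:False.
Counterexample x = -2 fails the predicate.

False


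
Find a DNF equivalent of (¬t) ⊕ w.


Step 1: (¬t) ⊕ w is true exactly when they disagree: ((¬t) ∧ ¬w) ∨ (¬(¬t) ∧ w).
Step 2: Eliminate any double negations (¬¬X = X).

((¬t) ∧ (¬w)) ∨ (t ∧ w)


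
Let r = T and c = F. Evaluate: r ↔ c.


Biconditional is true when both operands have the same truth value.
Substitute: r=T, c=F.
T ↔ F evaluates to F.

F


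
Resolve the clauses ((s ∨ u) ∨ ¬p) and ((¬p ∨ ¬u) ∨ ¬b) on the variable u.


The clauses contain complementary literals u and ¬u.
Resolution eliminates this pair and disjoins the remaining literals (merging duplicates).

((s ∨ ¬p) ∨ ¬b)


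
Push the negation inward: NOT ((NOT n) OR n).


De Morgan: the negation of a disjunction is the conjunction of the negations.
Distribute NOT across OR, flipping it to AND, and negate each literal.

n AND (NOT n)


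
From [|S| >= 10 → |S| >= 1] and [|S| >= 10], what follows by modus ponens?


Modus ponens: from (P → Q) and P, infer Q.
P = '|S| >= 10' is asserted, and P → Q holds, so Q follows.

|S| >= 1.


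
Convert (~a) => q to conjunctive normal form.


Step 1: Rewrite (¬a) → q as ¬(¬a) ∨ q.
Step 2: Eliminate any double negations (¬¬X = X).

a | q


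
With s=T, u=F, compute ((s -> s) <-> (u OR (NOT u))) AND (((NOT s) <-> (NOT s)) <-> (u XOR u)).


Substitute s=T, u=F:
s -> s = T -> T = T
NOT u = T
u OR (NOT u) = F OR T = T
(s -> s) <-> (u OR (NOT u)) = T <-> T = T
NOT s = F
NOT s = F
(NOT s) <-> (NOT s) = F <-> F = T
u XOR u = F XOR F = F
((NOT s) <-> (NOT s)) <-> (u XOR u) = T <-> F = F
((s -> s) <-> (u OR (NOT u))) AND (((NOT s) <-> (NOT s)) <-> (u XOR u)) = T AND F = F

F


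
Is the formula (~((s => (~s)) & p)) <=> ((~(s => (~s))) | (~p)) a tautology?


Build the truth table over {p, s}:
p | s | φ
---------
False | False | True
True | False | True
False | True | True
True | True | True
Every row evaluates to true.

Yes, it is a tautology.


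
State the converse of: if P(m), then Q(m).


The converse of (P → Q) is (Q → P). It is not in general equivalent to the original.
Here P = 'P(m)' and Q = 'Q(m)'.

If Q(m), then P(m).


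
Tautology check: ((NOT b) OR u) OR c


Build the truth table over {b, c, u}:
b | c | u | φ
-------------
F | F | F | T
T | F | F | F
F | T | F | T
T | T | F | T
F | F | T | T
T | F | T | T
F | T | T | T
T | T | T | T
Counterexample at row 2: with b=T, c=F, u=F, the formula is F.

No, it is not a tautology.


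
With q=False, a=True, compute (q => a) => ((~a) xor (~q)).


Substitute q=False, a=True:
q => a = False => True = True
~a = False
~q = True
(~a) xor (~q) = False xor True = True
(q => a) => ((~a) xor (~q)) = True => True = True

True


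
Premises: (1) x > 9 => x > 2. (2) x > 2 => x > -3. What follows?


Hypothetical syllogism: from (P → Q) and (Q → R), infer (P → R).
Chain the two implications through the shared middle term 'x > 2'.

x > 9 => x > -3


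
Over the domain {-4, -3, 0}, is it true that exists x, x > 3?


Evaluate the predicate on each element: -4:False, -3:False, 0:False.
No element satisfies the predicate.

False


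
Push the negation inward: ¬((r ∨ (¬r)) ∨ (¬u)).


De Morgan: the negation of a disjunction is the conjunction of the negations.
Distribute ¬ across ∨, flipping it to ∧, and negate each literal.

((¬r) ∧ r) ∧ u


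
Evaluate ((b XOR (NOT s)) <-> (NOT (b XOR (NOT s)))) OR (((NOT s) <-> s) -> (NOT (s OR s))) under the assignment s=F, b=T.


Substitute s=F, b=T:
… (earlier sub-steps elided)
NOT s = T
b XOR (NOT s) = T XOR T = F
NOT (b XOR (NOT s)) = T
(b XOR (NOT s)) <-> (NOT (b XOR (NOT s))) = F <-> T = F
NOT s = T
(NOT s) <-> s = T <-> F = F
s OR s = F OR F = F
NOT (s OR s) = T
((NOT s) <-> s) -> (NOT (s OR s)) = F -> T = T
((b XOR (NOT s)) <-> (NOT (b XOR (NOT s)))) OR (((NOT s) <-> s) -> (NOT (s OR s))) = F OR T = T

T


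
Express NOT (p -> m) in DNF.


Step 1: Rewrite implication then negate: ¬(¬p ∨ m) = p ∧ ¬m.

p AND (NOT m)


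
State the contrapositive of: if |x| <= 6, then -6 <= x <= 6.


The contrapositive of (P → Q) is (¬Q → ¬P); it is logically equivalent to the original.
Here P = '|x| <= 6' and Q = '-6 <= x <= 6'.

If not (-6 <= x <= 6), then not (|x| <= 6).


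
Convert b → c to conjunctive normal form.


Step 1: Rewrite b → c as ¬b ∨ c.

(¬b) ∨ c


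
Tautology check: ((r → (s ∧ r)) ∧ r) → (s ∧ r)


Build the truth table over {r, s}:
r | s | φ
---------
F | F | T
T | F | T
F | T | T
T | T | T
Every row evaluates to true.

Yes, it is a tautology.


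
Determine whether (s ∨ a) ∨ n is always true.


Build the truth table over {a, n, s}:
a | n | s | φ
-------------
F | F | F | F
T | F | F | T
F | T | F | T
T | T | F | T
F | F | T | T
T | F | T | T
F | T | T | T
T | T | T | T
Counterexample at row 1: with a=F, n=F, s=F, the formula is F.

No, it is not a tautology.


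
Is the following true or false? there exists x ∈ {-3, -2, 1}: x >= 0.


Evaluate the predicate on each element: -3:F, -2:F, 1:T.
Witness x = 1 satisfies the predicate.

T


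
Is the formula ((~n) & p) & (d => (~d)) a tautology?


Build the truth table over {d, n, p}:
d | n | p | φ
-------------
False | False | False | False
True | False | False | False
False | True | False | False
True | True | False | False
False | False | True | True
True | False | True | False
False | True | True | False
True | True | True | False
Counterexample at row 1: with d=False, n=False, p=False, the formula is False.

No, it is not a tautology.


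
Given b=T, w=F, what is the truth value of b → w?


Implication is false only when antecedent is true and consequent is false.
Substitute: b=T, w=F.
T → F evaluates to F.

F


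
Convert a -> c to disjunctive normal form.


Step 1: Rewrite a → c as ¬a ∨ c.

(NOT a) OR c


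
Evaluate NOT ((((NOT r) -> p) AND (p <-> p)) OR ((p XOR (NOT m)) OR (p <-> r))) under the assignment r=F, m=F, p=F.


Substitute r=F, m=F, p=F:
NOT r = T
(NOT r) -> p = T -> F = F
p <-> p = F <-> F = T
((NOT r) -> p) AND (p <-> p) = F AND T = F
NOT m = T
p XOR (NOT m) = F XOR T = T
p <-> r = F <-> F = T
(p XOR (NOT m)) OR (p <-> r) = T OR T = T
(((NOT r) -> p) AND (p <-> p)) OR ((p XOR (NOT m)) OR (p <-> r)) = F OR T = T
NOT ((((NOT r) -> p) AND (p <-> p)) OR ((p XOR (NOT m)) OR (p <-> r))) = F

F


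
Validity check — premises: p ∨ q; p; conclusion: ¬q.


This is affirming a disjunct (fallacy). There exist truth assignments where the premises are all true but the conclusion is false.

Invalid.


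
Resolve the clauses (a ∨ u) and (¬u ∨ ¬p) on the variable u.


The clauses contain complementary literals u and ¬u.
Resolution eliminates this pair and disjoins the remaining literals (merging duplicates).

(a ∨ ¬p)


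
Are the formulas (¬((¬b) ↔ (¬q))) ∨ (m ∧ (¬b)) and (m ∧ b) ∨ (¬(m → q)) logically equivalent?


Compare truth tables:
b | m | q | φ | ψ
-----------------
F | F | F | F | F
T | F | F | T | F
F | T | F | T | T
T | T | F | T | T
F | F | T | T | F
T | F | T | F | F
F | T | T | T | F
T | T | T | F | T
They differ at row 2 (b=T, m=F, q=F): φ=T but ψ=F.

No, they are not logically equivalent.


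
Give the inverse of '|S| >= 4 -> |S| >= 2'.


The inverse of (P → Q) is (¬P → ¬Q). It is equivalent to the converse, not to the original.
Here P = '|S| >= 4' and Q = '|S| >= 2'.

If not (|S| >= 4), then not (|S| >= 2).


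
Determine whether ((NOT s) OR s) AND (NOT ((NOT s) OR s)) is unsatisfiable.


Truth table over {s}:
s | φ
-----
F | F
T | F
Every row is false.

Yes, it is a contradiction.


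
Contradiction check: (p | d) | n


Truth table over {d, n, p}:
d | n | p | φ
-------------
False | False | False | False
True | False | False | True
False | True | False | True
True | True | False | True
False | False | True | True
True | False | True | True
False | True | True | True
True | True | True | True
Satisfying assignment at row 2: d=True, n=False, p=False gives True.

No, it is not a contradiction.


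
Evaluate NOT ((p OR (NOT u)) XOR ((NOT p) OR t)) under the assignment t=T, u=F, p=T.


Substitute t=T, u=F, p=T:
NOT u = T
p OR (NOT u) = T OR T = T
NOT p = F
(NOT p) OR t = F OR T = T
(p OR (NOT u)) XOR ((NOT p) OR t) = T XOR T = F
NOT ((p OR (NOT u)) XOR ((NOT p) OR t)) = T

T


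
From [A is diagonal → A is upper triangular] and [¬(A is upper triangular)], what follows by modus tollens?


Modus tollens: from (P → Q) and ¬Q, infer ¬P.
Q = 'A is upper triangular' is denied; since P → Q, P must also fail.

Not (A is diagonal).


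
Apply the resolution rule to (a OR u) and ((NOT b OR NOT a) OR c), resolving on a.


The clauses contain complementary literals a and NOTa.
Resolution eliminates this pair and disjoins the remaining literals (merging duplicates).

((u OR c) OR NOT b)


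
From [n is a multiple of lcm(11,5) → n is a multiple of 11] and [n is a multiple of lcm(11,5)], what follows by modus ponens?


Modus ponens: from (P → Q) and P, infer Q.
P = 'n is a multiple of lcm(11,5)' is asserted, and P → Q holds, so Q follows.

n is a multiple of 11.


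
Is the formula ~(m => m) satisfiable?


Check all 2 assignments over {m}:
m | φ
-----
False | False
True | False
No assignment makes the formula true.

Unsatisfiable.


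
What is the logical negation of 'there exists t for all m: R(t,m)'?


Negation flips each quantifier (∀↔∃) and negates the inner predicate.
¬(there exists t for all m: φ) = for all t there exists m: ¬φ.

for all t there exists m: NOT(R(t,m))


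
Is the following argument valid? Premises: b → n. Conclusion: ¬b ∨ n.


This matches the form of material implication: the conclusion follows in every model of the premises.

Valid.


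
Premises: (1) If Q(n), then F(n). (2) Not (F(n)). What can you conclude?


Modus tollens: from (P → Q) and ¬Q, infer ¬P.
Q = 'F(n)' is denied; since P → Q, P must also fail.

Not (Q(n)).


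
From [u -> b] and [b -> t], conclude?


Hypothetical syllogism: from (P → Q) and (Q → R), infer (P → R).
Chain the two implications through the shared middle term 'b'.

u -> t


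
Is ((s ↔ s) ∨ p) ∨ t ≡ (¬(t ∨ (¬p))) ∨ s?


Compare truth tables:
p | s | t | φ | ψ
-----------------
F | F | F | T | F
T | F | F | T | T
F | T | F | T | T
T | T | F | T | T
F | F | T | T | F
T | F | T | T | F
F | T | T | T | T
T | T | T | T | T
They differ at row 1 (p=F, s=F, t=F): φ=T but ψ=F.

No, they are not logically equivalent.


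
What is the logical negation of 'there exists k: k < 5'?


¬(for all x: φ) = there exists x: ¬φ, and ¬(there exists x: φ) = for all x: ¬φ.
Apply to the existential statement.

for all k: NOT(k < 5)


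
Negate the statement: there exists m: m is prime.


¬(for all x: φ) = there exists x: ¬φ, and ¬(there exists x: φ) = for all x: ¬φ.
Apply to the existential statement.

for all m: NOT(m is prime)


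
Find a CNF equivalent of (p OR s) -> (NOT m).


Step 1: Rewrite as ¬(p ∨ s) ∨ (¬m) = (¬p ∧ ¬s) ∨ (¬m).
Step 2: Distribute ∨ over ∧.

((NOT p) OR (NOT m)) AND ((NOT s) OR (NOT m))


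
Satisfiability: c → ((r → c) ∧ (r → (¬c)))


Search for a satisfying assignment over {c, r}.
Try c=F, r=F: the formula evaluates to T.
A satisfying assignment exists.

Satisfiable.


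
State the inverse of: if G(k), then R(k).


The inverse of (P → Q) is (¬P → ¬Q). It is equivalent to the converse, not to the original.
Here P = 'G(k)' and Q = 'R(k)'.

If not (G(k)), then not (R(k)).


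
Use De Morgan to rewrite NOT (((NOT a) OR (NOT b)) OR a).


De Morgan: the negation of a disjunction is the conjunction of the negations.
Distribute NOT across OR, flipping it to AND, and negate each literal.

(a AND b) AND (NOT a)


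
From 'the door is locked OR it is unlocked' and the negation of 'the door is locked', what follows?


Disjunctive syllogism: from (P ∨ Q) and ¬P, infer Q.
One disjunct, 'the door is locked', is ruled out; the other must hold.

it is unlocked


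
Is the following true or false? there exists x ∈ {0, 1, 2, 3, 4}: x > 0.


Evaluate the predicate on each element: 0:F, 1:T, 2:T, 3:T, 4:T.
Witness x = 1 satisfies the predicate.

T
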